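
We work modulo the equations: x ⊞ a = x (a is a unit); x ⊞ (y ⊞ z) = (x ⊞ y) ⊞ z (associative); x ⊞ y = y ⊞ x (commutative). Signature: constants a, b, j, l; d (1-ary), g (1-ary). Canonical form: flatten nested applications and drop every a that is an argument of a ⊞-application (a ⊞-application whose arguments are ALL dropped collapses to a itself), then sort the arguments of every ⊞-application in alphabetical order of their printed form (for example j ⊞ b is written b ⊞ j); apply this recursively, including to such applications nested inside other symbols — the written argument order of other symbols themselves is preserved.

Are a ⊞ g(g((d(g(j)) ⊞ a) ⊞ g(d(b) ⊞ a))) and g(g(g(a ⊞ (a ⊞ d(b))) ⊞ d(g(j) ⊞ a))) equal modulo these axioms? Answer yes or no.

Left:  a ⊞ g(g((d(g(j)) ⊞ a) ⊞ g(d(b) ⊞ a)))
  Simplify inside:  g(g((d(g(j)) ⊞ a) ⊞ g(d(b) ⊞ a)))  →  g(g(d(g(j)) ⊞ g(d(b))))
  Units out:  drop a
  Sort arguments:  g(g(d(g(j)) ⊞ g(d(b))))
Right:  g(g(g(a ⊞ (a ⊞ d(b))) ⊞ d(g(j) ⊞ a)))
  Descend into:  g(a ⊞ (a ⊞ d(b))) ⊞ d(g(j) ⊞ a)
  Simplify inside:  g(a ⊞ (a ⊞ d(b)))  →  g(d(b))
  Inside:  d(g(j) ⊞ a)  →  d(g(j))
  Sort:  d(g(j)) ⊞ g(d(b))
  Put back:  g(g(d(g(j)) ⊞ g(d(b))))

Answer: yes — both canonical forms are g(g(d(g(j)) ⊞ g(d(b))))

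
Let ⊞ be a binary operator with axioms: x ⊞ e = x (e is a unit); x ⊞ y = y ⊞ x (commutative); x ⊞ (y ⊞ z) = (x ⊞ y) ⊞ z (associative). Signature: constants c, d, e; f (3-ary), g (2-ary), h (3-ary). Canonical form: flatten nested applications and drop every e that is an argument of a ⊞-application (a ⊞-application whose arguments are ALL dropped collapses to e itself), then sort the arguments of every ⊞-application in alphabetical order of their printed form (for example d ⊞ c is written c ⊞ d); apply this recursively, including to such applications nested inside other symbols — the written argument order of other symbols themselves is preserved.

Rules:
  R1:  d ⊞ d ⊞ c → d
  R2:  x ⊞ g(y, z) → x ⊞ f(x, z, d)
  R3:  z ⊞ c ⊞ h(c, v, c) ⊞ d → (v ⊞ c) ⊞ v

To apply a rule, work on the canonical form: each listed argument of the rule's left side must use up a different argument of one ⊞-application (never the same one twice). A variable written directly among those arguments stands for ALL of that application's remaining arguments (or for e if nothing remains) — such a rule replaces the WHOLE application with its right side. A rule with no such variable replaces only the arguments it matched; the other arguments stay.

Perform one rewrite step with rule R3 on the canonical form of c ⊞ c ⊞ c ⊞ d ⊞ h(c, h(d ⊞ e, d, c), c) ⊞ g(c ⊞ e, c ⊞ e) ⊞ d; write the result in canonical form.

Canonical form:  c ⊞ c ⊞ c ⊞ d ⊞ d ⊞ g(c, c) ⊞ h(c, h(d, d, c), c)
R3 matches:  uses c, d, h(c, h(d, d, c), c);  v := h(d, d, c), z := c ⊞ c ⊞ d ⊞ g(c, c)
Every leftover argument binds to the variable; the entire application is replaced.
Result:  c ⊞ h(d, d, c) ⊞ h(d, d, c)

Answer: c ⊞ h(d, d, c) ⊞ h(d, d, c)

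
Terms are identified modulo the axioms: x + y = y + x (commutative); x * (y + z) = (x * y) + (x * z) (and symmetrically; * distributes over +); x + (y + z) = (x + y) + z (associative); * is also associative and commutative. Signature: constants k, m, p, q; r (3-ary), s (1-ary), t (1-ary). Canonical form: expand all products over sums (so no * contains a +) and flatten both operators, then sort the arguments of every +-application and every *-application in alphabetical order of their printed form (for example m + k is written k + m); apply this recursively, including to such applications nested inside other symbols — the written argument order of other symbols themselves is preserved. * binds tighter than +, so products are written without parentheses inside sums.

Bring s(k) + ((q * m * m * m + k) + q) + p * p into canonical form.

Merge nested applications:  s(k) + m * m * m * q + k + q + p * p
Sort:  k + m * m * m * q + p * p + q + s(k)

Answer: k + m * m * m * q + p * p + q + s(k)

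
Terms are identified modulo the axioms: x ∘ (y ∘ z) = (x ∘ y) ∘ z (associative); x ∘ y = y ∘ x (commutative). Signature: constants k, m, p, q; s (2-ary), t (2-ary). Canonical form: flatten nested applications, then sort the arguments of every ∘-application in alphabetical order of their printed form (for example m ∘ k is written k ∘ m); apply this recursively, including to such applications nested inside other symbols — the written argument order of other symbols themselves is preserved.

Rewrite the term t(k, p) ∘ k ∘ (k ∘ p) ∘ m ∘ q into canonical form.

Answer: k ∘ k ∘ m ∘ p ∘ q ∘ t(k, p)

Derivation:
Un-nest:  t(k, p) ∘ k ∘ k ∘ p ∘ m ∘ q
Sort arguments:  k ∘ k ∘ m ∘ p ∘ q ∘ t(k, p)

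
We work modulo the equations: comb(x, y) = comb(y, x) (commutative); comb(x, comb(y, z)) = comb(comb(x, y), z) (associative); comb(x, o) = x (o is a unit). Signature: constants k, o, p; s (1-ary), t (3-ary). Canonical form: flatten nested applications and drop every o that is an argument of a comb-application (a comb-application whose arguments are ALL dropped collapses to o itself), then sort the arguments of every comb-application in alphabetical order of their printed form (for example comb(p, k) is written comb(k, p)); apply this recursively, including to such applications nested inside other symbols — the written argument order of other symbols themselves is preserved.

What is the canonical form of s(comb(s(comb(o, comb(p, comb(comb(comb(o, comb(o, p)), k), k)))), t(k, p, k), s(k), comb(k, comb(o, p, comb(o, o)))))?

Answer: s(comb(k, p, s(comb(k, k, p, p)), s(k), t(k, p, k)))

Derivation:
Work inside:  comb(s(comb(o, comb(p, comb(comb(comb(o, comb(o, p)), k), k)))), t(k, p, k), s(k), comb(k, comb(o, p, comb(o, o))))
Un-nest:  comb(s(comb(o, comb(p, comb(comb(comb(o, comb(o, p)), k), k)))), t(k, p, k), s(k), k, o, p, o, o)
Canonicalize subterm:  s(comb(o, comb(p, comb(comb(comb(o, comb(o, p)), k), k))))  →  s(comb(k, k, p, p))
Unit:  drop o (×3)
Order the arguments:  comb(k, p, s(comb(k, k, p, p)), s(k), t(k, p, k))
Rebuild:  s(comb(k, p, s(comb(k, k, p, p)), s(k), t(k, p, k)))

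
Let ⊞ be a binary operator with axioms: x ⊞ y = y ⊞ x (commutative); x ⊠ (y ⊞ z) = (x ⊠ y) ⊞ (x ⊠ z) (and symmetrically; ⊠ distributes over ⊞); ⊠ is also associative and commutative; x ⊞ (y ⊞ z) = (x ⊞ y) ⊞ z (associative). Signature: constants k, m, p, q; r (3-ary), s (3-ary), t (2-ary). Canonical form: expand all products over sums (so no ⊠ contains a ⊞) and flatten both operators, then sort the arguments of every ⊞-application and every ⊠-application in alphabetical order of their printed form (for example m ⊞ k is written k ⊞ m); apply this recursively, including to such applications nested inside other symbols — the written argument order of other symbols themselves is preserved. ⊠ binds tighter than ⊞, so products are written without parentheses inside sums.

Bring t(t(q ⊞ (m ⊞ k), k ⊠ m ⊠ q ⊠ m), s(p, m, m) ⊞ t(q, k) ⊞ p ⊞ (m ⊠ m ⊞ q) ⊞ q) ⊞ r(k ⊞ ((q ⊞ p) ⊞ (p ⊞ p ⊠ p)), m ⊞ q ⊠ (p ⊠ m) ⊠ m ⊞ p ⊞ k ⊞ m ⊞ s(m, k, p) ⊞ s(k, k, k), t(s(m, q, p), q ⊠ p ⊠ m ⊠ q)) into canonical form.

Merge nested applications:  t(t(k ⊞ m ⊞ q, k ⊠ m ⊠ m ⊠ q), m ⊠ m ⊞ p ⊞ q ⊞ q ⊞ s(p, m, m) ⊞ t(q, k)) ⊞ r(k ⊞ p ⊞ p ⊞ p ⊠ p ⊞ q, k ⊞ m ⊞ m ⊞ m ⊠ m ⊠ p ⊠ q ⊞ p ⊞ s(k, k, k) ⊞ s(m, k, p), t(s(m, q, p), m ⊠ p ⊠ q ⊠ q))
Sort arguments:  r(k ⊞ p ⊞ p ⊞ p ⊠ p ⊞ q, k ⊞ m ⊞ m ⊞ m ⊠ m ⊠ p ⊠ q ⊞ p ⊞ s(k, k, k) ⊞ s(m, k, p), t(s(m, q, p), m ⊠ p ⊠ q ⊠ q)) ⊞ t(t(k ⊞ m ⊞ q, k ⊠ m ⊠ m ⊠ q), m ⊠ m ⊞ p ⊞ q ⊞ q ⊞ s(p, m, m) ⊞ t(q, k))

Answer: r(k ⊞ p ⊞ p ⊞ p ⊠ p ⊞ q, k ⊞ m ⊞ m ⊞ m ⊠ m ⊠ p ⊠ q ⊞ p ⊞ s(k, k, k) ⊞ s(m, k, p), t(s(m, q, p), m ⊠ p ⊠ q ⊠ q)) ⊞ t(t(k ⊞ m ⊞ q, k ⊠ m ⊠ m ⊠ q), m ⊠ m ⊞ p ⊞ q ⊞ q ⊞ s(p, m, m) ⊞ t(q, k))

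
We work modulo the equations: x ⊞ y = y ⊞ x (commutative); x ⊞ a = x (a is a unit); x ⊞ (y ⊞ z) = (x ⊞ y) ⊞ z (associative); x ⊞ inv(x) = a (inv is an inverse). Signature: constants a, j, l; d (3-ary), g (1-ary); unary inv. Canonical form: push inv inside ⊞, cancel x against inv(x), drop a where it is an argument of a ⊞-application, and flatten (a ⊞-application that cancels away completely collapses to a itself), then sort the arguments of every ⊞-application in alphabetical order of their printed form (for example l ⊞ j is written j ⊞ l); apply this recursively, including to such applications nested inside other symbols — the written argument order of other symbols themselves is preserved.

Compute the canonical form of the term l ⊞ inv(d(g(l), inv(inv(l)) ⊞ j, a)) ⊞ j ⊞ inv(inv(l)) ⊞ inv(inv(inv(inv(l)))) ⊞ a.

Answer: inv(d(g(l), j ⊞ l, a)) ⊞ j ⊞ l ⊞ l ⊞ l

Derivation:
Push inv inside:  distribute inv over ⊞ and collapse double inv
Collect terms:  l ⊞ l ⊞ l ⊞ inv(d(g(l), j ⊞ l, a)) ⊞ j
Sort arguments:  inv(d(g(l), j ⊞ l, a)) ⊞ j ⊞ l ⊞ l ⊞ l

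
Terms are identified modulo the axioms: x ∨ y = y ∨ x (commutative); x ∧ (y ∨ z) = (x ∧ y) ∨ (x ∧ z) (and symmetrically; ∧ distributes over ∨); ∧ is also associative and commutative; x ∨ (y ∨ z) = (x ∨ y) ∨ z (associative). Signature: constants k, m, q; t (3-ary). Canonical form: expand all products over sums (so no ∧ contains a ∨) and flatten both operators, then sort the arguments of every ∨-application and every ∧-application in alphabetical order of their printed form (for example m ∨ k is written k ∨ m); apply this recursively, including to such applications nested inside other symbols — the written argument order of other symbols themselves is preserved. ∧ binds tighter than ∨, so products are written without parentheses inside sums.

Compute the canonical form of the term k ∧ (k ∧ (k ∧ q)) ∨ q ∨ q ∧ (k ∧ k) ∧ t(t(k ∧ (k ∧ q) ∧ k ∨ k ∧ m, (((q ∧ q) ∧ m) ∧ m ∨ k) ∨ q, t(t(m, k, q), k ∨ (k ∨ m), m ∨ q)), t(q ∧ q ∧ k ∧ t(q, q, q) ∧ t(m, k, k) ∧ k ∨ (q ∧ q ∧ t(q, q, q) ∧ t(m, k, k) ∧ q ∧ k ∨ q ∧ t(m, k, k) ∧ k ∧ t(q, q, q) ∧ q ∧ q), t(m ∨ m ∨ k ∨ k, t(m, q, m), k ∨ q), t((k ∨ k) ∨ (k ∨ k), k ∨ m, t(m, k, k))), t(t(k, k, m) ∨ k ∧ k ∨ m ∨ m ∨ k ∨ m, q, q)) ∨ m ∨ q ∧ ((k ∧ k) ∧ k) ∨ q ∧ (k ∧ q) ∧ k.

Un-nest:  k ∧ k ∧ k ∧ q ∨ q ∨ k ∧ k ∧ q ∧ t(t(k ∧ k ∧ k ∧ q ∨ k ∧ m, k ∨ m ∧ m ∧ q ∧ q ∨ q, t(t(m, k, q), k ∨ k ∨ m, m ∨ q)), t(k ∧ k ∧ q ∧ q ∧ t(m, k, k) ∧ t(q, q, q) ∨ k ∧ q ∧ q ∧ q ∧ t(m, k, k) ∧ t(q, q, q) ∨ k ∧ q ∧ q ∧ q ∧ t(m, k, k) ∧ t(q, q, q), t(k ∨ k ∨ m ∨ m, t(m, q, m), k ∨ q), t(k ∨ k ∨ k ∨ k, k ∨ m, t(m, k, k))), t(k ∨ k ∧ k ∨ m ∨ m ∨ m ∨ t(k, k, m), q, q)) ∨ m ∨ k ∧ k ∧ k ∧ q ∨ k ∧ k ∧ q ∧ q
Sort:  k ∧ k ∧ k ∧ q ∨ k ∧ k ∧ k ∧ q ∨ k ∧ k ∧ q ∧ q ∨ k ∧ k ∧ q ∧ t(t(k ∧ k ∧ k ∧ q ∨ k ∧ m, k ∨ m ∧ m ∧ q ∧ q ∨ q, t(t(m, k, q), k ∨ k ∨ m, m ∨ q)), t(k ∧ k ∧ q ∧ q ∧ t(m, k, k) ∧ t(q, q, q) ∨ k ∧ q ∧ q ∧ q ∧ t(m, k, k) ∧ t(q, q, q) ∨ k ∧ q ∧ q ∧ q ∧ t(m, k, k) ∧ t(q, q, q), t(k ∨ k ∨ m ∨ m, t(m, q, m), k ∨ q), t(k ∨ k ∨ k ∨ k, k ∨ m, t(m, k, k))), t(k ∨ k ∧ k ∨ m ∨ m ∨ m ∨ t(k, k, m), q, q)) ∨ m ∨ q

Answer: k ∧ k ∧ k ∧ q ∨ k ∧ k ∧ k ∧ q ∨ k ∧ k ∧ q ∧ q ∨ k ∧ k ∧ q ∧ t(t(k ∧ k ∧ k ∧ q ∨ k ∧ m, k ∨ m ∧ m ∧ q ∧ q ∨ q, t(t(m, k, q), k ∨ k ∨ m, m ∨ q)), t(k ∧ k ∧ q ∧ q ∧ t(m, k, k) ∧ t(q, q, q) ∨ k ∧ q ∧ q ∧ q ∧ t(m, k, k) ∧ t(q, q, q) ∨ k ∧ q ∧ q ∧ q ∧ t(m, k, k) ∧ t(q, q, q), t(k ∨ k ∨ m ∨ m, t(m, q, m), k ∨ q), t(k ∨ k ∨ k ∨ k, k ∨ m, t(m, k, k))), t(k ∨ k ∧ k ∨ m ∨ m ∨ m ∨ t(k, k, m), q, q)) ∨ m ∨ q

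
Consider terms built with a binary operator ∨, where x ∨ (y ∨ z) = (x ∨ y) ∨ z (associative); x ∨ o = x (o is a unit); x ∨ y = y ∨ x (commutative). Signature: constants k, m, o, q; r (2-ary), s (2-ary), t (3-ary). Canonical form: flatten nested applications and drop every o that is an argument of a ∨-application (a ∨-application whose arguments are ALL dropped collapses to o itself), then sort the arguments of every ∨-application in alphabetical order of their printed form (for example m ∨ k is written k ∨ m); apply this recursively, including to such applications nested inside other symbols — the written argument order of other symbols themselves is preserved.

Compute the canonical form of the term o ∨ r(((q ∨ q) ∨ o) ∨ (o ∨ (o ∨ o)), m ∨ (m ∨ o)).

Inside:  r(((q ∨ q) ∨ o) ∨ (o ∨ (o ∨ o)), m ∨ (m ∨ o))  →  r(q ∨ q, m ∨ m)
Units out:  drop o
Order the arguments:  r(q ∨ q, m ∨ m)

Answer: r(q ∨ q, m ∨ m)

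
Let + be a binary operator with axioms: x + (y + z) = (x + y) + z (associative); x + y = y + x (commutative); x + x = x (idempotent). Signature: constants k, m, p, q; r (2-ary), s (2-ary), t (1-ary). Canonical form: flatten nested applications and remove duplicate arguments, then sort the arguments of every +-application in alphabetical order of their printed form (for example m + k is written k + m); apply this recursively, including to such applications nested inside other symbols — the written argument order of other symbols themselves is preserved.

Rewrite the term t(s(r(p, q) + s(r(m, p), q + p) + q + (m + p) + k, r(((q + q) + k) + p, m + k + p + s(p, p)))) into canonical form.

Answer: t(s(k + m + p + q + r(p, q) + s(r(m, p), p + q), r(k + p + q, k + m + p + s(p, p))))

Derivation:
Work inside:  r(p, q) + s(r(m, p), q + p) + q + (m + p) + k
Merge nested applications:  r(p, q) + s(r(m, p), q + p) + q + m + p + k
Simplify inside:  s(r(m, p), q + p)  →  s(r(m, p), p + q)
Order the arguments:  k + m + p + q + r(p, q) + s(r(m, p), p + q)
Put back:  t(s(k + m + p + q + r(p, q) + s(r(m, p), p + q), r(k + p + q, k + m + p + s(p, p))))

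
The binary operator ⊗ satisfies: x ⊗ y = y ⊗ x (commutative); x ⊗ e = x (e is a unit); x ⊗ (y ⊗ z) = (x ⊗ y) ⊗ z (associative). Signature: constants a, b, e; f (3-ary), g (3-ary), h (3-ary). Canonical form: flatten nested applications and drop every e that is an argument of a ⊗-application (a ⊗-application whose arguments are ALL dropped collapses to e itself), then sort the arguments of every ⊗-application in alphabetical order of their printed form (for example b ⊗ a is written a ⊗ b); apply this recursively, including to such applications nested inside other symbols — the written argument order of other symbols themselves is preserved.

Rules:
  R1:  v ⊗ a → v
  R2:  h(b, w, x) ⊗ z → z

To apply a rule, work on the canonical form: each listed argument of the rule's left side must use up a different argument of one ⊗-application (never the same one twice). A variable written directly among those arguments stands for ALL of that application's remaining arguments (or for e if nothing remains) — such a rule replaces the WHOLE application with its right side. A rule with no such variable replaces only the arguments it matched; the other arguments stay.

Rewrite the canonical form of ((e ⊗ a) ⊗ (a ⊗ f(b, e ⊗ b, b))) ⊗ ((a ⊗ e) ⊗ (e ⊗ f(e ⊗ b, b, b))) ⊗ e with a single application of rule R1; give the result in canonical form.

Answer: a ⊗ a ⊗ f(b, b, b) ⊗ f(b, b, b)

Derivation:
Canonical form:  a ⊗ a ⊗ a ⊗ f(b, b, b) ⊗ f(b, b, b)
Match R1:  consume a;  v := a ⊗ a ⊗ f(b, b, b) ⊗ f(b, b, b)
The variable takes the whole remainder — replace the entire application.
Result:  a ⊗ a ⊗ f(b, b, b) ⊗ f(b, b, b)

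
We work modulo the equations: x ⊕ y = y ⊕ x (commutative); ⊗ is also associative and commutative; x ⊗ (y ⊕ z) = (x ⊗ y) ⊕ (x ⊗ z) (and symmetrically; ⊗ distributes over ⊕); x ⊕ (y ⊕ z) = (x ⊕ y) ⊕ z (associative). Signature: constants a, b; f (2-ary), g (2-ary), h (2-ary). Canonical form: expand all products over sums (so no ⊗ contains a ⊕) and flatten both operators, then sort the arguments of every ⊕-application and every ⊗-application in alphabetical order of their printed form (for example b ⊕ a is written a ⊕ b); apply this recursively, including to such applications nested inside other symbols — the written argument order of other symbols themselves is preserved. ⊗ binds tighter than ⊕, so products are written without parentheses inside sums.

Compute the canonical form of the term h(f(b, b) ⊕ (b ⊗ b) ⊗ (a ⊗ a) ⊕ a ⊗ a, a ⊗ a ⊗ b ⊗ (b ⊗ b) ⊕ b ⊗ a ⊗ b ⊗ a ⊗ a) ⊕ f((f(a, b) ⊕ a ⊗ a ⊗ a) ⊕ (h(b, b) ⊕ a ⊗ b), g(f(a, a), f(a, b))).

Answer: f(a ⊗ a ⊗ a ⊕ a ⊗ b ⊕ f(a, b) ⊕ h(b, b), g(f(a, a), f(a, b))) ⊕ h(a ⊗ a ⊕ a ⊗ a ⊗ b ⊗ b ⊕ f(b, b), a ⊗ a ⊗ a ⊗ b ⊗ b ⊕ a ⊗ a ⊗ b ⊗ b ⊗ b)

Derivation:
Flatten:  h(a ⊗ a ⊕ a ⊗ a ⊗ b ⊗ b ⊕ f(b, b), a ⊗ a ⊗ a ⊗ b ⊗ b ⊕ a ⊗ a ⊗ b ⊗ b ⊗ b) ⊕ f(a ⊗ a ⊗ a ⊕ a ⊗ b ⊕ f(a, b) ⊕ h(b, b), g(f(a, a), f(a, b)))
Order the arguments:  f(a ⊗ a ⊗ a ⊕ a ⊗ b ⊕ f(a, b) ⊕ h(b, b), g(f(a, a), f(a, b))) ⊕ h(a ⊗ a ⊕ a ⊗ a ⊗ b ⊗ b ⊕ f(b, b), a ⊗ a ⊗ a ⊗ b ⊗ b ⊕ a ⊗ a ⊗ b ⊗ b ⊗ b)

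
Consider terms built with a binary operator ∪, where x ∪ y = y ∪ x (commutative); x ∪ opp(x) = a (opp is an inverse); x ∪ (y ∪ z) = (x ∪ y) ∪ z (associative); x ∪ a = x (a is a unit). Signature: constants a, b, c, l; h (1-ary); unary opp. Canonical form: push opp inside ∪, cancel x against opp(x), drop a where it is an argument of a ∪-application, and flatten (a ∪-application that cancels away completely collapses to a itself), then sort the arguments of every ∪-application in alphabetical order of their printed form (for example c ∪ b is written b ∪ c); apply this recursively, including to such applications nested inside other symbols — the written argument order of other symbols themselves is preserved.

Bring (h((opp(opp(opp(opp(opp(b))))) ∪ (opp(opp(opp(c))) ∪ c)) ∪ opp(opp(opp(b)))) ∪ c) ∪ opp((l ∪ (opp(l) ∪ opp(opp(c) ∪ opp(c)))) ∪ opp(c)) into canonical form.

Push opp inside:  distribute opp over ∪ and collapse double opp
Cancel:  c cancels; l cancels
Combine occurrences:  h(opp(b) ∪ opp(b))

Answer: h(opp(b) ∪ opp(b))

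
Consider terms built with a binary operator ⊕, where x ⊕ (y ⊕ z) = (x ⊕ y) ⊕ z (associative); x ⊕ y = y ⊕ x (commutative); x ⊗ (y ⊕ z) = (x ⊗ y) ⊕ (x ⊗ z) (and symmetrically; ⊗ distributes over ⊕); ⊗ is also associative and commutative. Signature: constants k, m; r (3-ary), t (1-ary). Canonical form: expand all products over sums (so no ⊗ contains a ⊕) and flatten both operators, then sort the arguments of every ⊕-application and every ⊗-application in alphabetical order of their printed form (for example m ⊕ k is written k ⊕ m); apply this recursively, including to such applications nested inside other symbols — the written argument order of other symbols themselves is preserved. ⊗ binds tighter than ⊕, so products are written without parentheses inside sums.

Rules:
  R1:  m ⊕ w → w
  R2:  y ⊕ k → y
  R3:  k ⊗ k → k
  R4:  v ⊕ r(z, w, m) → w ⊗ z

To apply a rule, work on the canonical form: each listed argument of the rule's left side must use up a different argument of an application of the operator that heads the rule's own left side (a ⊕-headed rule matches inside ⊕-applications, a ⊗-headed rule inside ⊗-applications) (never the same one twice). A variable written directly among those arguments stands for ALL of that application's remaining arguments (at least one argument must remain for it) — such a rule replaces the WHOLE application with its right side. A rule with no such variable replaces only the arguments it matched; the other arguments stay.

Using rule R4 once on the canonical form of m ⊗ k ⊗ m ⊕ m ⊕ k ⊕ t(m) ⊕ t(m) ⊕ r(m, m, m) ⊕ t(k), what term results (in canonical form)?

Canonical form:  k ⊕ k ⊗ m ⊗ m ⊕ m ⊕ r(m, m, m) ⊕ t(k) ⊕ t(m) ⊕ t(m)
R4 matches:  uses r(m, m, m);  v := k ⊕ k ⊗ m ⊗ m ⊕ m ⊕ t(k) ⊕ t(m) ⊕ t(m), w := m, z := m
The extension variable absorbs all remaining arguments, so the whole application is rewritten.
New term:  m ⊗ m

Answer: m ⊗ m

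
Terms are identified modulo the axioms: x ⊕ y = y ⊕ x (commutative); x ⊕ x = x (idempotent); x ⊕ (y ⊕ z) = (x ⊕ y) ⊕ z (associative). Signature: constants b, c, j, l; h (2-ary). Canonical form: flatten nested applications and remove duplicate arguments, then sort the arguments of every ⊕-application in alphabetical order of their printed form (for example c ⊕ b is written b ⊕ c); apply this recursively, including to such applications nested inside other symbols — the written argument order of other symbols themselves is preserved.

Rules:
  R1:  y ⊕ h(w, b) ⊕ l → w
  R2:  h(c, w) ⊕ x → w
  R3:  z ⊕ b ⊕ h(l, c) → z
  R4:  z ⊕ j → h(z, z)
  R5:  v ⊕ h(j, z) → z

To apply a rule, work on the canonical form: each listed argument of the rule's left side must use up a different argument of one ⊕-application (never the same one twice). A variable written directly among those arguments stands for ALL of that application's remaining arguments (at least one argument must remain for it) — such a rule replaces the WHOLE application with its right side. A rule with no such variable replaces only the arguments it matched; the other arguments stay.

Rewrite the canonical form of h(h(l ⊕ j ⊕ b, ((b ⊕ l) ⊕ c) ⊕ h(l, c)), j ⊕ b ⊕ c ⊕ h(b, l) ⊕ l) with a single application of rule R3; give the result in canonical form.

Canonical form:  h(h(b ⊕ j ⊕ l, b ⊕ c ⊕ h(l, c) ⊕ l), b ⊕ c ⊕ h(b, l) ⊕ j ⊕ l)
R3 matches:  uses b, h(l, c);  z := c ⊕ l
The variable takes the whole remainder — replace the entire application.
Giving:  h(h(b ⊕ j ⊕ l, c ⊕ l), b ⊕ c ⊕ h(b, l) ⊕ j ⊕ l)

Answer: h(h(b ⊕ j ⊕ l, c ⊕ l), b ⊕ c ⊕ h(b, l) ⊕ j ⊕ l)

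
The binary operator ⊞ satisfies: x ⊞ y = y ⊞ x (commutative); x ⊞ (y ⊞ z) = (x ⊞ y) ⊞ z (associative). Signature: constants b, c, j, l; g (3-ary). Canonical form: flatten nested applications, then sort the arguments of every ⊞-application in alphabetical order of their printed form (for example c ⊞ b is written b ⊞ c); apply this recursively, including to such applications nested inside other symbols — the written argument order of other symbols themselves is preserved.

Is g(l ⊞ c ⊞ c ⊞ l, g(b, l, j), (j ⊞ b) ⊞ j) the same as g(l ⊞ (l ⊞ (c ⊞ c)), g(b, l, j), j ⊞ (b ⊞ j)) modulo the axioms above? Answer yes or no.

Answer: yes — both canonical forms are g(c ⊞ c ⊞ l ⊞ l, g(b, l, j), b ⊞ j ⊞ j)

Derivation:
Left:  g(l ⊞ c ⊞ c ⊞ l, g(b, l, j), (j ⊞ b) ⊞ j)
  Focus inside:  (j ⊞ b) ⊞ j
  Flatten:  j ⊞ b ⊞ j
  Sort:  b ⊞ j ⊞ j
  Reassemble:  g(c ⊞ c ⊞ l ⊞ l, g(b, l, j), b ⊞ j ⊞ j)
Right:  g(l ⊞ (l ⊞ (c ⊞ c)), g(b, l, j), j ⊞ (b ⊞ j))
  Focus inside:  l ⊞ (l ⊞ (c ⊞ c))
  Merge nested applications:  l ⊞ l ⊞ c ⊞ c
  Order the arguments:  c ⊞ c ⊞ l ⊞ l
  Put back:  g(c ⊞ c ⊞ l ⊞ l, g(b, l, j), b ⊞ j ⊞ j)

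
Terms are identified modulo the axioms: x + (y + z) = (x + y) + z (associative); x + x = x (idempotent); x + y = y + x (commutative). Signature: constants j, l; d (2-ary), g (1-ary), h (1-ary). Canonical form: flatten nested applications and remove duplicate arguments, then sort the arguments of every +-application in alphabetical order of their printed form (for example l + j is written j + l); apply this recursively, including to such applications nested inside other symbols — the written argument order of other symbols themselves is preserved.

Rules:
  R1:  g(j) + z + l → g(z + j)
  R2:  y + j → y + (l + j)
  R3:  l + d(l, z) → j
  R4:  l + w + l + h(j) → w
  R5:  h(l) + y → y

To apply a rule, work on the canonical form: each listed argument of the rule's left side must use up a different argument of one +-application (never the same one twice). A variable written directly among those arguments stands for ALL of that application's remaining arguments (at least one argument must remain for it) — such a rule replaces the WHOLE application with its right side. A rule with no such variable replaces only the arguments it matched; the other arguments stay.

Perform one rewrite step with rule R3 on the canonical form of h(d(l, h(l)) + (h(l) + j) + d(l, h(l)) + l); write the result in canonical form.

Answer: h(h(l) + j)

Derivation:
Canonical form:  h(d(l, h(l)) + h(l) + j + l)
R3 matches:  uses d(l, h(l)), l;  z := h(l)
Giving:  h(h(l) + j)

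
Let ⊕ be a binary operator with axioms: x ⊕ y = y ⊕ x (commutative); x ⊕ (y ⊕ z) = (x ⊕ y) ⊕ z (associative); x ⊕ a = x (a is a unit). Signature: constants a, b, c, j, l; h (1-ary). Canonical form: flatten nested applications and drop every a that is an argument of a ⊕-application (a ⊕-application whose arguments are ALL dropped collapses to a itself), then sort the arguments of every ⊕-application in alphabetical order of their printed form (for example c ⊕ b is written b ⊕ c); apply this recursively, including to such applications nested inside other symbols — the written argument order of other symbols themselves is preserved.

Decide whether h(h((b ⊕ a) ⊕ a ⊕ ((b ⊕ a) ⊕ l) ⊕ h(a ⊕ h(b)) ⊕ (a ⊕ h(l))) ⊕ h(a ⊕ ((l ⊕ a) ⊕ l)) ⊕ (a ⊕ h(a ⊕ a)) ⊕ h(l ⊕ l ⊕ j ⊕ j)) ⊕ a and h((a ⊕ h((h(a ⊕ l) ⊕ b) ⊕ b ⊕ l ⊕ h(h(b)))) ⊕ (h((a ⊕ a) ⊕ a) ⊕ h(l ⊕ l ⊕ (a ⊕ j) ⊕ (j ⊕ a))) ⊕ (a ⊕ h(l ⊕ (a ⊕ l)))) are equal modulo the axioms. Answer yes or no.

Left:  h(h((b ⊕ a) ⊕ a ⊕ ((b ⊕ a) ⊕ l) ⊕ h(a ⊕ h(b)) ⊕ (a ⊕ h(l))) ⊕ h(a ⊕ ((l ⊕ a) ⊕ l)) ⊕ (a ⊕ h(a ⊕ a)) ⊕ h(l ⊕ l ⊕ j ⊕ j)) ⊕ a
  Inside:  h(h((b ⊕ a) ⊕ a ⊕ ((b ⊕ a) ⊕ l) ⊕ h(a ⊕ h(b)) ⊕ (a ⊕ h(l))) ⊕ h(a ⊕ ((l ⊕ a) ⊕ l)) ⊕ (a ⊕ h(a ⊕ a)) ⊕ h(l ⊕ l ⊕ j ⊕ j))  →  h(h(a) ⊕ h(b ⊕ b ⊕ h(h(b)) ⊕ h(l) ⊕ l) ⊕ h(j ⊕ j ⊕ l ⊕ l) ⊕ h(l ⊕ l))
  Unit:  drop a
  Sort:  h(h(a) ⊕ h(b ⊕ b ⊕ h(h(b)) ⊕ h(l) ⊕ l) ⊕ h(j ⊕ j ⊕ l ⊕ l) ⊕ h(l ⊕ l))
Right:  h((a ⊕ h((h(a ⊕ l) ⊕ b) ⊕ b ⊕ l ⊕ h(h(b)))) ⊕ (h((a ⊕ a) ⊕ a) ⊕ h(l ⊕ l ⊕ (a ⊕ j) ⊕ (j ⊕ a))) ⊕ (a ⊕ h(l ⊕ (a ⊕ l))))
  Focus inside:  (a ⊕ h((h(a ⊕ l) ⊕ b) ⊕ b ⊕ l ⊕ h(h(b)))) ⊕ (h((a ⊕ a) ⊕ a) ⊕ h(l ⊕ l ⊕ (a ⊕ j) ⊕ (j ⊕ a))) ⊕ (a ⊕ h(l ⊕ (a ⊕ l)))
  Merge nested applications:  a ⊕ h((h(a ⊕ l) ⊕ b) ⊕ b ⊕ l ⊕ h(h(b))) ⊕ h((a ⊕ a) ⊕ a) ⊕ h(l ⊕ l ⊕ (a ⊕ j) ⊕ (j ⊕ a)) ⊕ a ⊕ h(l ⊕ (a ⊕ l))
  Simplify inside:  h((h(a ⊕ l) ⊕ b) ⊕ b ⊕ l ⊕ h(h(b)))  →  h(b ⊕ b ⊕ h(h(b)) ⊕ h(l) ⊕ l)
  Inside:  h((a ⊕ a) ⊕ a)  →  h(a)
  Inside:  h(l ⊕ l ⊕ (a ⊕ j) ⊕ (j ⊕ a))  →  h(j ⊕ j ⊕ l ⊕ l)
  Units out:  drop a (×2)
  Order the arguments:  h(a) ⊕ h(b ⊕ b ⊕ h(h(b)) ⊕ h(l) ⊕ l) ⊕ h(j ⊕ j ⊕ l ⊕ l) ⊕ h(l ⊕ l)
  Put back:  h(h(a) ⊕ h(b ⊕ b ⊕ h(h(b)) ⊕ h(l) ⊕ l) ⊕ h(j ⊕ j ⊕ l ⊕ l) ⊕ h(l ⊕ l))

Answer: yes — both canonical forms are h(h(a) ⊕ h(b ⊕ b ⊕ h(h(b)) ⊕ h(l) ⊕ l) ⊕ h(j ⊕ j ⊕ l ⊕ l) ⊕ h(l ⊕ l))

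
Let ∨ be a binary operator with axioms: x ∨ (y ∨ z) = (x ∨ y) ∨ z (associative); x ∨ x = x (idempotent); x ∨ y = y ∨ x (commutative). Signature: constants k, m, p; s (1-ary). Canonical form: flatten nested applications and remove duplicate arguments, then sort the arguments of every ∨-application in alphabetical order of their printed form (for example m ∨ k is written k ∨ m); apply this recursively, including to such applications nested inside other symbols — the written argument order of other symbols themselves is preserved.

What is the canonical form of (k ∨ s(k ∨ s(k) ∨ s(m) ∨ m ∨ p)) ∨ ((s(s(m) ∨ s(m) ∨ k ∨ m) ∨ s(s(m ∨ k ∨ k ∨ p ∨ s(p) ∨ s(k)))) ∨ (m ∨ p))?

Answer: k ∨ m ∨ p ∨ s(k ∨ m ∨ p ∨ s(k) ∨ s(m)) ∨ s(k ∨ m ∨ s(m)) ∨ s(s(k ∨ m ∨ p ∨ s(k) ∨ s(p)))

Derivation:
Merge nested applications:  k ∨ s(k ∨ s(k) ∨ s(m) ∨ m ∨ p) ∨ s(s(m) ∨ s(m) ∨ k ∨ m) ∨ s(s(m ∨ k ∨ k ∨ p ∨ s(p) ∨ s(k))) ∨ m ∨ p
Inside:  s(k ∨ s(k) ∨ s(m) ∨ m ∨ p)  →  s(k ∨ m ∨ p ∨ s(k) ∨ s(m))
Simplify inside:  s(s(m) ∨ s(m) ∨ k ∨ m)  →  s(k ∨ m ∨ s(m))
Inside:  s(s(m ∨ k ∨ k ∨ p ∨ s(p) ∨ s(k)))  →  s(s(k ∨ m ∨ p ∨ s(k) ∨ s(p)))
Sort:  k ∨ m ∨ p ∨ s(k ∨ m ∨ p ∨ s(k) ∨ s(m)) ∨ s(k ∨ m ∨ s(m)) ∨ s(s(k ∨ m ∨ p ∨ s(k) ∨ s(p)))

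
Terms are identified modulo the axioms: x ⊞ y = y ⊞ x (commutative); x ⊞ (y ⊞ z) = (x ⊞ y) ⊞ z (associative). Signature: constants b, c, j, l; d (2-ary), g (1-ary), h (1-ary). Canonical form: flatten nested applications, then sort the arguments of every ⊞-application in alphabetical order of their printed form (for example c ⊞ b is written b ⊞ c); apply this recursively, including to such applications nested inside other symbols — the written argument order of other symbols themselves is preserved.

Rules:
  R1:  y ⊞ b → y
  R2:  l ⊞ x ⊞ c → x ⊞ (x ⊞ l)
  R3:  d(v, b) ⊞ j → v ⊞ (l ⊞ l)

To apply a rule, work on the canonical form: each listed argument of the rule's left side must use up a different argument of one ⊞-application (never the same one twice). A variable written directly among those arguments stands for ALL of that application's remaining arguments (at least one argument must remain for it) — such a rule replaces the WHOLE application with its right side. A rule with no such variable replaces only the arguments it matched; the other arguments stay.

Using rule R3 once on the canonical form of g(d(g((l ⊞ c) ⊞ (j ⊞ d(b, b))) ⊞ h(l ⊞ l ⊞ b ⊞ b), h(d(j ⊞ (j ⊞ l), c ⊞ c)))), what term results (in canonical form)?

Canonical form:  g(d(g(c ⊞ d(b, b) ⊞ j ⊞ l) ⊞ h(b ⊞ b ⊞ l ⊞ l), h(d(j ⊞ j ⊞ l, c ⊞ c))))
Apply R3:  consuming d(b, b), j;  v := b
Giving:  g(d(g(b ⊞ c ⊞ l ⊞ l ⊞ l) ⊞ h(b ⊞ b ⊞ l ⊞ l), h(d(j ⊞ j ⊞ l, c ⊞ c))))

Answer: g(d(g(b ⊞ c ⊞ l ⊞ l ⊞ l) ⊞ h(b ⊞ b ⊞ l ⊞ l), h(d(j ⊞ j ⊞ l, c ⊞ c))))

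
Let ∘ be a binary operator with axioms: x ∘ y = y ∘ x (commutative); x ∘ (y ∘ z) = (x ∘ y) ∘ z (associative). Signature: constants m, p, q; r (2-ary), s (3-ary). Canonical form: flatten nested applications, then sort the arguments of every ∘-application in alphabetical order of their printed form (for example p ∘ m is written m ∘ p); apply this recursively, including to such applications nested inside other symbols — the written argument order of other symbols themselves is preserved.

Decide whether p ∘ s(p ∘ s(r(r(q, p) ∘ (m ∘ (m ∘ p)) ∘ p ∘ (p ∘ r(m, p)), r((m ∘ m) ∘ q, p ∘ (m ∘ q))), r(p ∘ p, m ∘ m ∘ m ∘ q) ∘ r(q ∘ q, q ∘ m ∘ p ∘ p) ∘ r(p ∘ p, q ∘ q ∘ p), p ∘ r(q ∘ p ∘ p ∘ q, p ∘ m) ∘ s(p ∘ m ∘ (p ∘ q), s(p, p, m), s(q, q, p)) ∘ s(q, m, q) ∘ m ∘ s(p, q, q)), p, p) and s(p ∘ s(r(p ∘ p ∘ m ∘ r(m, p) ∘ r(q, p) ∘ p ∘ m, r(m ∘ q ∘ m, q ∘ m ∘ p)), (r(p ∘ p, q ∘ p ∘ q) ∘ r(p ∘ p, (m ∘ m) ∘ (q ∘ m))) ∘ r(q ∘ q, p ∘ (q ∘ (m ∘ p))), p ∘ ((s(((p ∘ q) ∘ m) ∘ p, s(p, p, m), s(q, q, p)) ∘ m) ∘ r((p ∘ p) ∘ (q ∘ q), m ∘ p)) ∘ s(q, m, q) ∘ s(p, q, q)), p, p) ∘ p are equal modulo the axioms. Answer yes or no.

Answer: yes — both canonical forms are p ∘ s(p ∘ s(r(m ∘ m ∘ p ∘ p ∘ p ∘ r(m, p) ∘ r(q, p), r(m ∘ m ∘ q, m ∘ p ∘ q)), r(p ∘ p, m ∘ m ∘ m ∘ q) ∘ r(p ∘ p, p ∘ q ∘ q) ∘ r(q ∘ q, m ∘ p ∘ p ∘ q), m ∘ p ∘ r(p ∘ p ∘ q ∘ q, m ∘ p) ∘ s(m ∘ p ∘ p ∘ q, s(p, p, m), s(q, q, p)) ∘ s(p, q, q) ∘ s(q, m, q)), p, p)

Derivation:
Left:  p ∘ s(p ∘ s(r(r(q, p) ∘ (m ∘ (m ∘ p)) ∘ p ∘ (p ∘ r(m, p)), r((m ∘ m) ∘ q, p ∘ (m ∘ q))), r(p ∘ p, m ∘ m ∘ m ∘ q) ∘ r(q ∘ q, q ∘ m ∘ p ∘ p) ∘ r(p ∘ p, q ∘ q ∘ p), p ∘ r(q ∘ p ∘ p ∘ q, p ∘ m) ∘ s(p ∘ m ∘ (p ∘ q), s(p, p, m), s(q, q, p)) ∘ s(q, m, q) ∘ m ∘ s(p, q, q)), p, p)
  Canonicalize subterm:  s(p ∘ s(r(r(q, p) ∘ (m ∘ (m ∘ p)) ∘ p ∘ (p ∘ r(m, p)), r((m ∘ m) ∘ q, p ∘ (m ∘ q))), r(p ∘ p, m ∘ m ∘ m ∘ q) ∘ r(q ∘ q, q ∘ m ∘ p ∘ p) ∘ r(p ∘ p, q ∘ q ∘ p), p ∘ r(q ∘ p ∘ p ∘ q, p ∘ m) ∘ s(p ∘ m ∘ (p ∘ q), s(p, p, m), s(q, q, p)) ∘ s(q, m, q) ∘ m ∘ s(p, q, q)), p, p)  →  s(p ∘ s(r(m ∘ m ∘ p ∘ p ∘ p ∘ r(m, p) ∘ r(q, p), r(m ∘ m ∘ q, m ∘ p ∘ q)), r(p ∘ p, m ∘ m ∘ m ∘ q) ∘ r(p ∘ p, p ∘ q ∘ q) ∘ r(q ∘ q, m ∘ p ∘ p ∘ q), m ∘ p ∘ r(p ∘ p ∘ q ∘ q, m ∘ p) ∘ s(m ∘ p ∘ p ∘ q, s(p, p, m), s(q, q, p)) ∘ s(p, q, q) ∘ s(q, m, q)), p, p)
  Order the arguments:  p ∘ s(p ∘ s(r(m ∘ m ∘ p ∘ p ∘ p ∘ r(m, p) ∘ r(q, p), r(m ∘ m ∘ q, m ∘ p ∘ q)), r(p ∘ p, m ∘ m ∘ m ∘ q) ∘ r(p ∘ p, p ∘ q ∘ q) ∘ r(q ∘ q, m ∘ p ∘ p ∘ q), m ∘ p ∘ r(p ∘ p ∘ q ∘ q, m ∘ p) ∘ s(m ∘ p ∘ p ∘ q, s(p, p, m), s(q, q, p)) ∘ s(p, q, q) ∘ s(q, m, q)), p, p)
Right:  s(p ∘ s(r(p ∘ p ∘ m ∘ r(m, p) ∘ r(q, p) ∘ p ∘ m, r(m ∘ q ∘ m, q ∘ m ∘ p)), (r(p ∘ p, q ∘ p ∘ q) ∘ r(p ∘ p, (m ∘ m) ∘ (q ∘ m))) ∘ r(q ∘ q, p ∘ (q ∘ (m ∘ p))), p ∘ ((s(((p ∘ q) ∘ m) ∘ p, s(p, p, m), s(q, q, p)) ∘ m) ∘ r((p ∘ p) ∘ (q ∘ q), m ∘ p)) ∘ s(q, m, q) ∘ s(p, q, q)), p, p) ∘ p
  Inside:  s(p ∘ s(r(p ∘ p ∘ m ∘ r(m, p) ∘ r(q, p) ∘ p ∘ m, r(m ∘ q ∘ m, q ∘ m ∘ p)), (r(p ∘ p, q ∘ p ∘ q) ∘ r(p ∘ p, (m ∘ m) ∘ (q ∘ m))) ∘ r(q ∘ q, p ∘ (q ∘ (m ∘ p))), p ∘ ((s(((p ∘ q) ∘ m) ∘ p, s(p, p, m), s(q, q, p)) ∘ m) ∘ r((p ∘ p) ∘ (q ∘ q), m ∘ p)) ∘ s(q, m, q) ∘ s(p, q, q)), p, p)  →  s(p ∘ s(r(m ∘ m ∘ p ∘ p ∘ p ∘ r(m, p) ∘ r(q, p), r(m ∘ m ∘ q, m ∘ p ∘ q)), r(p ∘ p, m ∘ m ∘ m ∘ q) ∘ r(p ∘ p, p ∘ q ∘ q) ∘ r(q ∘ q, m ∘ p ∘ p ∘ q), m ∘ p ∘ r(p ∘ p ∘ q ∘ q, m ∘ p) ∘ s(m ∘ p ∘ p ∘ q, s(p, p, m), s(q, q, p)) ∘ s(p, q, q) ∘ s(q, m, q)), p, p)
  Sort:  p ∘ s(p ∘ s(r(m ∘ m ∘ p ∘ p ∘ p ∘ r(m, p) ∘ r(q, p), r(m ∘ m ∘ q, m ∘ p ∘ q)), r(p ∘ p, m ∘ m ∘ m ∘ q) ∘ r(p ∘ p, p ∘ q ∘ q) ∘ r(q ∘ q, m ∘ p ∘ p ∘ q), m ∘ p ∘ r(p ∘ p ∘ q ∘ q, m ∘ p) ∘ s(m ∘ p ∘ p ∘ q, s(p, p, m), s(q, q, p)) ∘ s(p, q, q) ∘ s(q, m, q)), p, p)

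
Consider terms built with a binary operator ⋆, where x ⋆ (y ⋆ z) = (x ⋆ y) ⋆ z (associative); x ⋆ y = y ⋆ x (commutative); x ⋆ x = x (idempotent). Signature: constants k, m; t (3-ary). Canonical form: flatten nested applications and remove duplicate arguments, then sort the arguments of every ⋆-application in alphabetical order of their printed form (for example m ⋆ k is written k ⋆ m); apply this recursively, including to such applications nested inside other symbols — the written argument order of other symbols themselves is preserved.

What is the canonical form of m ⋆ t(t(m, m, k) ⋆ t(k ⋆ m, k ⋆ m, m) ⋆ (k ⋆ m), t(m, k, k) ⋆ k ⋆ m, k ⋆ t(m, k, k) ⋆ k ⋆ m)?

Canonicalize subterm:  t(t(m, m, k) ⋆ t(k ⋆ m, k ⋆ m, m) ⋆ (k ⋆ m), t(m, k, k) ⋆ k ⋆ m, k ⋆ t(m, k, k) ⋆ k ⋆ m)  →  t(k ⋆ m ⋆ t(k ⋆ m, k ⋆ m, m) ⋆ t(m, m, k), k ⋆ m ⋆ t(m, k, k), k ⋆ m ⋆ t(m, k, k))
Sort arguments:  m ⋆ t(k ⋆ m ⋆ t(k ⋆ m, k ⋆ m, m) ⋆ t(m, m, k), k ⋆ m ⋆ t(m, k, k), k ⋆ m ⋆ t(m, k, k))

Answer: m ⋆ t(k ⋆ m ⋆ t(k ⋆ m, k ⋆ m, m) ⋆ t(m, m, k), k ⋆ m ⋆ t(m, k, k), k ⋆ m ⋆ t(m, k, k))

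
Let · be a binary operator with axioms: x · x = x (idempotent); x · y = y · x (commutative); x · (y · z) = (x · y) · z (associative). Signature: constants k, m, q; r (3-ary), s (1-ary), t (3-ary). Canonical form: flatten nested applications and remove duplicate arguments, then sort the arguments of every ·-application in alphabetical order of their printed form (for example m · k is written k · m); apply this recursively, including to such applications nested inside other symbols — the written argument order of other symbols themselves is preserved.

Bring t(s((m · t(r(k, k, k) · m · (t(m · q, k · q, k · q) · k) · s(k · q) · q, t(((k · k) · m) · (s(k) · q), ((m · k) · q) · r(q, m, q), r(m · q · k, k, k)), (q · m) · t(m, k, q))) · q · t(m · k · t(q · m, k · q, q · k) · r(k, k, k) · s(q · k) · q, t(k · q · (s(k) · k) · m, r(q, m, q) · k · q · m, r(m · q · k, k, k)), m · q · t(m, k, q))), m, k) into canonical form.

Descend into:  (m · t(r(k, k, k) · m · (t(m · q, k · q, k · q) · k) · s(k · q) · q, t(((k · k) · m) · (s(k) · q), ((m · k) · q) · r(q, m, q), r(m · q · k, k, k)), (q · m) · t(m, k, q))) · q · t(m · k · t(q · m, k · q, q · k) · r(k, k, k) · s(q · k) · q, t(k · q · (s(k) · k) · m, r(q, m, q) · k · q · m, r(m · q · k, k, k)), m · q · t(m, k, q))
Merge nested applications:  m · t(r(k, k, k) · m · (t(m · q, k · q, k · q) · k) · s(k · q) · q, t(((k · k) · m) · (s(k) · q), ((m · k) · q) · r(q, m, q), r(m · q · k, k, k)), (q · m) · t(m, k, q)) · q · t(m · k · t(q · m, k · q, q · k) · r(k, k, k) · s(q · k) · q, t(k · q · (s(k) · k) · m, r(q, m, q) · k · q · m, r(m · q · k, k, k)), m · q · t(m, k, q))
Simplify inside:  t(r(k, k, k) · m · (t(m · q, k · q, k · q) · k) · s(k · q) · q, t(((k · k) · m) · (s(k) · q), ((m · k) · q) · r(q, m, q), r(m · q · k, k, k)), (q · m) · t(m, k, q))  →  t(k · m · q · r(k, k, k) · s(k · q) · t(m · q, k · q, k · q), t(k · m · q · s(k), k · m · q · r(q, m, q), r(k · m · q, k, k)), m · q · t(m, k, q))
Canonicalize subterm:  t(m · k · t(q · m, k · q, q · k) · r(k, k, k) · s(q · k) · q, t(k · q · (s(k) · k) · m, r(q, m, q) · k · q · m, r(m · q · k, k, k)), m · q · t(m, k, q))  →  t(k · m · q · r(k, k, k) · s(k · q) · t(m · q, k · q, k · q), t(k · m · q · s(k), k · m · q · r(q, m, q), r(k · m · q, k, k)), m · q · t(m, k, q))
Idempotence:  drop duplicate t(k · m · q · r(k, k, k) · s(k · q) · t(m · q, k · q, k · q), t(k · m · q · s(k), k · m · q · r(q, m, q), r(k · m · q, k, k)), m · q · t(m, k, q))
Sort arguments:  m · q · t(k · m · q · r(k, k, k) · s(k · q) · t(m · q, k · q, k · q), t(k · m · q · s(k), k · m · q · r(q, m, q), r(k · m · q, k, k)), m · q · t(m, k, q))
Put back:  t(s(m · q · t(k · m · q · r(k, k, k) · s(k · q) · t(m · q, k · q, k · q), t(k · m · q · s(k), k · m · q · r(q, m, q), r(k · m · q, k, k)), m · q · t(m, k, q))), m, k)

Answer: t(s(m · q · t(k · m · q · r(k, k, k) · s(k · q) · t(m · q, k · q, k · q), t(k · m · q · s(k), k · m · q · r(q, m, q), r(k · m · q, k, k)), m · q · t(m, k, q))), m, k)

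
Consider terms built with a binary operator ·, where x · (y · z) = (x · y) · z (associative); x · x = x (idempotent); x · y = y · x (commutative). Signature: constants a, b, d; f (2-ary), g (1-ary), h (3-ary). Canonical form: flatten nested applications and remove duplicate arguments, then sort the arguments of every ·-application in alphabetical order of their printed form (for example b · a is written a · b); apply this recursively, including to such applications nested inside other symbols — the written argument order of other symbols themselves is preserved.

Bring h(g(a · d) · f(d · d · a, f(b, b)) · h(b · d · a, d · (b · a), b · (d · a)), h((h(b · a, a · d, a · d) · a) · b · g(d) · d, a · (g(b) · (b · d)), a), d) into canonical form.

Answer: h(f(a · d, f(b, b)) · g(a · d) · h(a · b · d, a · b · d, a · b · d), h(a · b · d · g(d) · h(a · b, a · d, a · d), a · b · d · g(b), a), d)

Derivation:
Descend into:  g(a · d) · f(d · d · a, f(b, b)) · h(b · d · a, d · (b · a), b · (d · a))
Canonicalize subterm:  f(d · d · a, f(b, b))  →  f(a · d, f(b, b))
Simplify inside:  h(b · d · a, d · (b · a), b · (d · a))  →  h(a · b · d, a · b · d, a · b · d)
Sort arguments:  f(a · d, f(b, b)) · g(a · d) · h(a · b · d, a · b · d, a · b · d)
Put back:  h(f(a · d, f(b, b)) · g(a · d) · h(a · b · d, a · b · d, a · b · d), h(a · b · d · g(d) · h(a · b, a · d, a · d), a · b · d · g(b), a), d)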